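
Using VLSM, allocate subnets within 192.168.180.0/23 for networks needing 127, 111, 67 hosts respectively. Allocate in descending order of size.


127 hosts -> /24 (254 usable): 192.168.180.0/24
111 hosts -> /25 (126 usable): 192.168.181.0/25
67 hosts -> /25 (126 usable): 192.168.181.128/25
Allocation: 192.168.180.0/24 (127 hosts, 254 usable); 192.168.181.0/25 (111 hosts, 126 usable); 192.168.181.128/25 (67 hosts, 126 usable)


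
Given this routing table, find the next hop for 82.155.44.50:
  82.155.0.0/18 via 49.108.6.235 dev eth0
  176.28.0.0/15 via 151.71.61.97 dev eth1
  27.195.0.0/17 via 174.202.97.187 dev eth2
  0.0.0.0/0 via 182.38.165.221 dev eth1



Longest prefix match for 82.155.44.50:
  /18 82.155.0.0: MATCH
  /15 176.28.0.0: no
  /17 27.195.0.0: no
  /0 0.0.0.0: MATCH
Selected: next-hop 49.108.6.235 via eth0 (matched /18)


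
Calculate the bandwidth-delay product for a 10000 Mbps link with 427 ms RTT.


BDP = bandwidth * RTT
= 10000 Mbps * 427 ms
= 10000 * 1e6 * 427 / 1000 bits
= 4270000000 bits
= 533750000 bytes
= 521240.2344 KB
BDP = 4270000000 bits (533750000 bytes)


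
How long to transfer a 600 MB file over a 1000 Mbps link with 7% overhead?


Effective throughput = 1000 * (1 - 7/100) = 930.0 Mbps
File size in Mb = 600 * 8 = 4800 Mb
Time = 4800 / 930.0
Time = 5.1613 seconds


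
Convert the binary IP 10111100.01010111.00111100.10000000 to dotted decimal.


10111100 = 188
01010111 = 87
00111100 = 60
10000000 = 128
IP: 188.87.60.128


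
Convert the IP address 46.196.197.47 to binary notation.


46 = 00101110
196 = 11000100
197 = 11000101
47 = 00101111
Binary: 00101110.11000100.11000101.00101111


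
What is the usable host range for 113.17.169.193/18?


Network: 113.17.128.0
Broadcast: 113.17.191.255
First usable = network + 1
Last usable = broadcast - 1
Range: 113.17.128.1 to 113.17.191.254


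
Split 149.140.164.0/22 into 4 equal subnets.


New prefix = 22 + 2 = 24
Each subnet has 256 addresses
  149.140.164.0/24
  149.140.165.0/24
  149.140.166.0/24
  149.140.167.0/24
Subnets: 149.140.164.0/24, 149.140.165.0/24, 149.140.166.0/24, 149.140.167.0/24


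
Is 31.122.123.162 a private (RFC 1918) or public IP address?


RFC 1918 private ranges:
  10.0.0.0/8 (10.0.0.0 - 10.255.255.255)
  172.16.0.0/12 (172.16.0.0 - 172.31.255.255)
  192.168.0.0/16 (192.168.0.0 - 192.168.255.255)
Public (not in any RFC 1918 range)


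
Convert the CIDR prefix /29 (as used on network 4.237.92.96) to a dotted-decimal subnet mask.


/29 means 29 network bits, 3 host bits
Binary: 11111111111111111111111111111000
Mask: 255.255.255.248


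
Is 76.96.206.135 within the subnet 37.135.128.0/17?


Subnet network: 37.135.128.0
Test IP AND mask: 76.96.128.0
No, 76.96.206.135 is not in 37.135.128.0/17


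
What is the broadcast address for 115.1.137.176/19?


Network: 115.1.128.0/19
Host bits = 13
Set all host bits to 1:
Broadcast: 115.1.159.255


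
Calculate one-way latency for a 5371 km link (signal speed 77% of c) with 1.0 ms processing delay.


Speed = 0.77 * 3e5 km/s = 231000 km/s
Propagation delay = 5371 / 231000 = 0.0233 s = 23.2511 ms
Processing delay = 1.0 ms
Total one-way latency = 24.2511 ms


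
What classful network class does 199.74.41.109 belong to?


First octet: 199
Binary: 11000111
110xxxxx -> Class C (192-223)
Class C, default mask 255.255.255.0 (/24)


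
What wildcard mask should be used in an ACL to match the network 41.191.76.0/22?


Subnet mask: 255.255.252.0
Wildcard = 255.255.255.255 - subnet mask
255 - 255 = 0
255 - 255 = 0
255 - 252 = 3
255 - 0 = 255
Wildcard: 0.0.3.255


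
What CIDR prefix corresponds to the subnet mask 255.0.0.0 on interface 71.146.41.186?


Binary: 11111111.00000000.00000000.00000000
Count leading 1s
Prefix: /8


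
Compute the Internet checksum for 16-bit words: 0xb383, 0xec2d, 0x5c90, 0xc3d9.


Sum all words (with carry folding):
+ 0xb383 = 0xb383
+ 0xec2d = 0x9fb1
+ 0x5c90 = 0xfc41
+ 0xc3d9 = 0xc01b
One's complement: ~0xc01b
Checksum = 0x3fe4


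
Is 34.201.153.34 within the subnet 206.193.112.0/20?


Subnet network: 206.193.112.0
Test IP AND mask: 34.201.144.0
No, 34.201.153.34 is not in 206.193.112.0/20


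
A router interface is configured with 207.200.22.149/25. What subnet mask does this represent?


/25 means 25 network bits, 7 host bits
Binary: 11111111111111111111111110000000
Mask: 255.255.255.128


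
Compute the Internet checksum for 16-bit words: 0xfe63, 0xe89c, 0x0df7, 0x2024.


Sum all words (with carry folding):
+ 0xfe63 = 0xfe63
+ 0xe89c = 0xe700
+ 0x0df7 = 0xf4f7
+ 0x2024 = 0x151c
One's complement: ~0x151c
Checksum = 0xeae3


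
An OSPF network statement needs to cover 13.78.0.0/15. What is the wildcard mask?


Subnet mask: 255.254.0.0
Wildcard = 255.255.255.255 - subnet mask
255 - 255 = 0
255 - 254 = 1
255 - 0 = 255
255 - 0 = 255
Wildcard: 0.1.255.255


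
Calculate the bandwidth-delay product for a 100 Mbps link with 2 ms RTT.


BDP = bandwidth * RTT
= 100 Mbps * 2 ms
= 100 * 1e6 * 2 / 1000 bits
= 200000 bits
= 25000 bytes
= 24.4141 KB
BDP = 200000 bits (25000 bytes)


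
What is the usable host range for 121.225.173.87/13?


Network: 121.224.0.0
Broadcast: 121.231.255.255
First usable = network + 1
Last usable = broadcast - 1
Range: 121.224.0.1 to 121.231.255.254


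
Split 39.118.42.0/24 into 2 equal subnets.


New prefix = 24 + 1 = 25
Each subnet has 128 addresses
  39.118.42.0/25
  39.118.42.128/25
Subnets: 39.118.42.0/25, 39.118.42.128/25


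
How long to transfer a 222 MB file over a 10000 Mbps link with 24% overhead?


Effective throughput = 10000 * (1 - 24/100) = 7600 Mbps
File size in Mb = 222 * 8 = 1776 Mb
Time = 1776 / 7600
Time = 0.2337 seconds


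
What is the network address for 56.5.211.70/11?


IP:   00111000.00000101.11010011.01000110
Mask: 11111111.11100000.00000000.00000000
AND operation:
Net:  00111000.00000000.00000000.00000000
Network: 56.0.0.0/11


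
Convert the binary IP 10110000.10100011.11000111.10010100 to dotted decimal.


10110000 = 176
10100011 = 163
11000111 = 199
10010100 = 148
IP: 176.163.199.148


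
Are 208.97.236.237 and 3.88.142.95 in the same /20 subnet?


Mask: 255.255.240.0
208.97.236.237 AND mask = 208.97.224.0
3.88.142.95 AND mask = 3.88.128.0
No, different subnets (208.97.224.0 vs 3.88.128.0)


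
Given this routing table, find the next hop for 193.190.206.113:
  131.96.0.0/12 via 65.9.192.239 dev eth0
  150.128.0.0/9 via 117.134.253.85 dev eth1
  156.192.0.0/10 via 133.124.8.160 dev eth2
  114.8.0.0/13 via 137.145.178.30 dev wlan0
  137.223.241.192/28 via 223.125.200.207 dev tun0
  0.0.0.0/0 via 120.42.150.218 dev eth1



Longest prefix match for 193.190.206.113:
  /12 131.96.0.0: no
  /9 150.128.0.0: no
  /10 156.192.0.0: no
  /13 114.8.0.0: no
  /28 137.223.241.192: no
  /0 0.0.0.0: MATCH
Selected: next-hop 120.42.150.218 via eth1 (matched /0)


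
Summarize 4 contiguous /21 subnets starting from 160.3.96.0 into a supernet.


Original prefix: /21
Number of subnets: 4 = 2^2
New prefix = 21 - 2 = 19
Supernet: 160.3.96.0/19


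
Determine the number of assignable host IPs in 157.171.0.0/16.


Host bits = 32 - 16 = 16
Total addresses = 2^16 = 65536
Usable = total - 2 (network and broadcast)
Usable hosts: 65534


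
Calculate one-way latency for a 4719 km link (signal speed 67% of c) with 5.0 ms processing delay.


Speed = 0.67 * 3e5 km/s = 201000 km/s
Propagation delay = 4719 / 201000 = 0.0235 s = 23.4776 ms
Processing delay = 5.0 ms
Total one-way latency = 28.4776 ms


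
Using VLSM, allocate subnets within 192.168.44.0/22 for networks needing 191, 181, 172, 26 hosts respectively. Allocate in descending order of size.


191 hosts -> /24 (254 usable): 192.168.44.0/24
181 hosts -> /24 (254 usable): 192.168.45.0/24
172 hosts -> /24 (254 usable): 192.168.46.0/24
26 hosts -> /27 (30 usable): 192.168.47.0/27
Allocation: 192.168.44.0/24 (191 hosts, 254 usable); 192.168.45.0/24 (181 hosts, 254 usable); 192.168.46.0/24 (172 hosts, 254 usable); 192.168.47.0/27 (26 hosts, 30 usable)


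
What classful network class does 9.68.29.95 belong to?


First octet: 9
Binary: 00001001
0xxxxxxx -> Class A (1-126)
Class A, default mask 255.0.0.0 (/8)


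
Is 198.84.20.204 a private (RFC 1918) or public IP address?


RFC 1918 private ranges:
  10.0.0.0/8 (10.0.0.0 - 10.255.255.255)
  172.16.0.0/12 (172.16.0.0 - 172.31.255.255)
  192.168.0.0/16 (192.168.0.0 - 192.168.255.255)
Public (not in any RFC 1918 range)


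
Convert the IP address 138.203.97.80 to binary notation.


138 = 10001010
203 = 11001011
97 = 01100001
80 = 01010000
Binary: 10001010.11001011.01100001.01010000


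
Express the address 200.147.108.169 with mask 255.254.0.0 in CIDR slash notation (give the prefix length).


Binary: 11111111.11111110.00000000.00000000
Count leading 1s
Prefix: /15


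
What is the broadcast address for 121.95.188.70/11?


Network: 121.64.0.0/11
Host bits = 21
Set all host bits to 1:
Broadcast: 121.95.255.255


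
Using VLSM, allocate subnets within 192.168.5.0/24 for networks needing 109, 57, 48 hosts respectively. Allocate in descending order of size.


109 hosts -> /25 (126 usable): 192.168.5.0/25
57 hosts -> /26 (62 usable): 192.168.5.128/26
48 hosts -> /26 (62 usable): 192.168.5.192/26
Allocation: 192.168.5.0/25 (109 hosts, 126 usable); 192.168.5.128/26 (57 hosts, 62 usable); 192.168.5.192/26 (48 hosts, 62 usable)


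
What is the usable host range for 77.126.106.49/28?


Network: 77.126.106.48
Broadcast: 77.126.106.63
First usable = network + 1
Last usable = broadcast - 1
Range: 77.126.106.49 to 77.126.106.62


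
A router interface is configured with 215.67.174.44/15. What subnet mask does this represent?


/15 means 15 network bits, 17 host bits
Binary: 11111111111111100000000000000000
Mask: 255.254.0.0


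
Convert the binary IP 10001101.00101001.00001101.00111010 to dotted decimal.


10001101 = 141
00101001 = 41
00001101 = 13
00111010 = 58
IP: 141.41.13.58


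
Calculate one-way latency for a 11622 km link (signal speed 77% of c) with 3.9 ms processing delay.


Speed = 0.77 * 3e5 km/s = 231000 km/s
Propagation delay = 11622 / 231000 = 0.0503 s = 50.3117 ms
Processing delay = 3.9 ms
Total one-way latency = 54.2117 ms


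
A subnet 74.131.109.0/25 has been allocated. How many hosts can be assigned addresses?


Host bits = 32 - 25 = 7
Total addresses = 2^7 = 128
Usable = total - 2 (network and broadcast)
Usable hosts: 126


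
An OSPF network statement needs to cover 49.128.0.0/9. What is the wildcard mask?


Subnet mask: 255.128.0.0
Wildcard = 255.255.255.255 - subnet mask
255 - 255 = 0
255 - 128 = 127
255 - 0 = 255
255 - 0 = 255
Wildcard: 0.127.255.255


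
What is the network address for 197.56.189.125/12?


IP:   11000101.00111000.10111101.01111101
Mask: 11111111.11110000.00000000.00000000
AND operation:
Net:  11000101.00110000.00000000.00000000
Network: 197.48.0.0/12


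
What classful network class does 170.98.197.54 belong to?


First octet: 170
Binary: 10101010
10xxxxxx -> Class B (128-191)
Class B, default mask 255.255.0.0 (/16)


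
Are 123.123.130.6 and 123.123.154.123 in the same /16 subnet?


Mask: 255.255.0.0
123.123.130.6 AND mask = 123.123.0.0
123.123.154.123 AND mask = 123.123.0.0
Yes, same subnet (123.123.0.0)


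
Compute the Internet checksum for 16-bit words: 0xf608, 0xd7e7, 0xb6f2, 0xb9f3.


Sum all words (with carry folding):
+ 0xf608 = 0xf608
+ 0xd7e7 = 0xcdf0
+ 0xb6f2 = 0x84e3
+ 0xb9f3 = 0x3ed7
One's complement: ~0x3ed7
Checksum = 0xc128


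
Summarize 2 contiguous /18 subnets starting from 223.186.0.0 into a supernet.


Original prefix: /18
Number of subnets: 2 = 2^1
New prefix = 18 - 1 = 17
Supernet: 223.186.0.0/17


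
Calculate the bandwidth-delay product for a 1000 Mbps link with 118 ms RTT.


BDP = bandwidth * RTT
= 1000 Mbps * 118 ms
= 1000 * 1e6 * 118 / 1000 bits
= 118000000 bits
= 14750000 bytes
= 14404.2969 KB
BDP = 118000000 bits (14750000 bytes)


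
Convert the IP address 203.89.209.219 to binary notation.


203 = 11001011
89 = 01011001
209 = 11010001
219 = 11011011
Binary: 11001011.01011001.11010001.11011011


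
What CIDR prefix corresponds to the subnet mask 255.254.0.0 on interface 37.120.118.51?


Binary: 11111111.11111110.00000000.00000000
Count leading 1s
Prefix: /15


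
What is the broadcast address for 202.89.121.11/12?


Network: 202.80.0.0/12
Host bits = 20
Set all host bits to 1:
Broadcast: 202.95.255.255


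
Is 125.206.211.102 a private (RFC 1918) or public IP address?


RFC 1918 private ranges:
  10.0.0.0/8 (10.0.0.0 - 10.255.255.255)
  172.16.0.0/12 (172.16.0.0 - 172.31.255.255)
  192.168.0.0/16 (192.168.0.0 - 192.168.255.255)
Public (not in any RFC 1918 range)


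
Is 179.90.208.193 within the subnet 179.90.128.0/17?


Subnet network: 179.90.128.0
Test IP AND mask: 179.90.128.0
Yes, 179.90.208.193 is in 179.90.128.0/17


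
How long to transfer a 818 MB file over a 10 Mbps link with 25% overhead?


Effective throughput = 10 * (1 - 25/100) = 7.5 Mbps
File size in Mb = 818 * 8 = 6544 Mb
Time = 6544 / 7.5
Time = 872.5333 seconds


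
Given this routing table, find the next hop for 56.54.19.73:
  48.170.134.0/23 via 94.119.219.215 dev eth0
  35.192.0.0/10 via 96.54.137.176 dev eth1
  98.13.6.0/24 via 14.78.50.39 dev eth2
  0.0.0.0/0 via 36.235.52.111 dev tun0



Longest prefix match for 56.54.19.73:
  /23 48.170.134.0: no
  /10 35.192.0.0: no
  /24 98.13.6.0: no
  /0 0.0.0.0: MATCH
Selected: next-hop 36.235.52.111 via tun0 (matched /0)


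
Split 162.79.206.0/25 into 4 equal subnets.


New prefix = 25 + 2 = 27
Each subnet has 32 addresses
  162.79.206.0/27
  162.79.206.32/27
  162.79.206.64/27
  162.79.206.96/27
Subnets: 162.79.206.0/27, 162.79.206.32/27, 162.79.206.64/27, 162.79.206.96/27


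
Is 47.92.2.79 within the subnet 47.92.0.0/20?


Subnet network: 47.92.0.0
Test IP AND mask: 47.92.0.0
Yes, 47.92.2.79 is in 47.92.0.0/20


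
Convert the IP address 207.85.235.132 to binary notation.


207 = 11001111
85 = 01010101
235 = 11101011
132 = 10000100
Binary: 11001111.01010101.11101011.10000100


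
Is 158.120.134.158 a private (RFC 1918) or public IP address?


RFC 1918 private ranges:
  10.0.0.0/8 (10.0.0.0 - 10.255.255.255)
  172.16.0.0/12 (172.16.0.0 - 172.31.255.255)
  192.168.0.0/16 (192.168.0.0 - 192.168.255.255)
Public (not in any RFC 1918 range)


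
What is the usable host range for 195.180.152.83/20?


Network: 195.180.144.0
Broadcast: 195.180.159.255
First usable = network + 1
Last usable = broadcast - 1
Range: 195.180.144.1 to 195.180.159.254


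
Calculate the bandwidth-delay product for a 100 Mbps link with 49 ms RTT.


BDP = bandwidth * RTT
= 100 Mbps * 49 ms
= 100 * 1e6 * 49 / 1000 bits
= 4900000 bits
= 612500 bytes
= 598.1445 KB
BDP = 4900000 bits (612500 bytes)


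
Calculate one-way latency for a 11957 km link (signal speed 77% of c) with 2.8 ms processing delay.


Speed = 0.77 * 3e5 km/s = 231000 km/s
Propagation delay = 11957 / 231000 = 0.0518 s = 51.7619 ms
Processing delay = 2.8 ms
Total one-way latency = 54.5619 ms


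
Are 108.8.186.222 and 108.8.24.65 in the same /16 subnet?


Mask: 255.255.0.0
108.8.186.222 AND mask = 108.8.0.0
108.8.24.65 AND mask = 108.8.0.0
Yes, same subnet (108.8.0.0)


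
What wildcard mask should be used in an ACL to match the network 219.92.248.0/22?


Subnet mask: 255.255.252.0
Wildcard = 255.255.255.255 - subnet mask
255 - 255 = 0
255 - 255 = 0
255 - 252 = 3
255 - 0 = 255
Wildcard: 0.0.3.255


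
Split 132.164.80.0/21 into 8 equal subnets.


New prefix = 21 + 3 = 24
Each subnet has 256 addresses
  132.164.80.0/24
  132.164.81.0/24
  132.164.82.0/24
  132.164.83.0/24
  132.164.84.0/24
  132.164.85.0/24
  132.164.86.0/24
  132.164.87.0/24
Subnets: 132.164.80.0/24, 132.164.81.0/24, 132.164.82.0/24, 132.164.83.0/24, 132.164.84.0/24, 132.164.85.0/24, 132.164.86.0/24, 132.164.87.0/24


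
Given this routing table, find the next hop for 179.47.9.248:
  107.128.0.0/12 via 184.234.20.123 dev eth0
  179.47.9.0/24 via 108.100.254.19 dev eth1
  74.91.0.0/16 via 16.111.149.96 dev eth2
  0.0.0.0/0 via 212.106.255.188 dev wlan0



Longest prefix match for 179.47.9.248:
  /12 107.128.0.0: no
  /24 179.47.9.0: MATCH
  /16 74.91.0.0: no
  /0 0.0.0.0: MATCH
Selected: next-hop 108.100.254.19 via eth1 (matched /24)


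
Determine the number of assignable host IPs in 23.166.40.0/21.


Host bits = 32 - 21 = 11
Total addresses = 2^11 = 2048
Usable = total - 2 (network and broadcast)
Usable hosts: 2046


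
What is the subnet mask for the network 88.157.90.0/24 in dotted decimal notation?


/24 means 24 network bits, 8 host bits
Binary: 11111111111111111111111100000000
Mask: 255.255.255.0


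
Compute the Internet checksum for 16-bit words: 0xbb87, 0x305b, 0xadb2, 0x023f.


Sum all words (with carry folding):
+ 0xbb87 = 0xbb87
+ 0x305b = 0xebe2
+ 0xadb2 = 0x9995
+ 0x023f = 0x9bd4
One's complement: ~0x9bd4
Checksum = 0x642b


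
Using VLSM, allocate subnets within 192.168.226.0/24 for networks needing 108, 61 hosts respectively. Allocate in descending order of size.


108 hosts -> /25 (126 usable): 192.168.226.0/25
61 hosts -> /26 (62 usable): 192.168.226.128/26
Allocation: 192.168.226.0/25 (108 hosts, 126 usable); 192.168.226.128/26 (61 hosts, 62 usable)


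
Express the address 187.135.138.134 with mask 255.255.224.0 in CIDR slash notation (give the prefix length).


Binary: 11111111.11111111.11100000.00000000
Count leading 1s
Prefix: /19


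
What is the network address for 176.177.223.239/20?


IP:   10110000.10110001.11011111.11101111
Mask: 11111111.11111111.11110000.00000000
AND operation:
Net:  10110000.10110001.11010000.00000000
Network: 176.177.208.0/20


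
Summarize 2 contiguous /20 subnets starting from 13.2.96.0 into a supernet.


Original prefix: /20
Number of subnets: 2 = 2^1
New prefix = 20 - 1 = 19
Supernet: 13.2.96.0/19


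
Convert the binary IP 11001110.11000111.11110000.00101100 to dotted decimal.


11001110 = 206
11000111 = 199
11110000 = 240
00101100 = 44
IP: 206.199.240.44


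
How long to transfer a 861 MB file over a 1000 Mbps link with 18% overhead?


Effective throughput = 1000 * (1 - 18/100) = 820.0 Mbps
File size in Mb = 861 * 8 = 6888 Mb
Time = 6888 / 820.0
Time = 8.4 seconds


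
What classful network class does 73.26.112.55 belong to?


First octet: 73
Binary: 01001001
0xxxxxxx -> Class A (1-126)
Class A, default mask 255.0.0.0 (/8)


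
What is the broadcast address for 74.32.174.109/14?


Network: 74.32.0.0/14
Host bits = 18
Set all host bits to 1:
Broadcast: 74.35.255.255


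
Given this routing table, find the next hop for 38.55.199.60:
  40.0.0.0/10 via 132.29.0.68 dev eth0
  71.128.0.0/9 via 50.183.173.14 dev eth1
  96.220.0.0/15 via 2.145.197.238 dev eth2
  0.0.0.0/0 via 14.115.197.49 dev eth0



Longest prefix match for 38.55.199.60:
  /10 40.0.0.0: no
  /9 71.128.0.0: no
  /15 96.220.0.0: no
  /0 0.0.0.0: MATCH
Selected: next-hop 14.115.197.49 via eth0 (matched /0)


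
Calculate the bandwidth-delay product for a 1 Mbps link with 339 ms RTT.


BDP = bandwidth * RTT
= 1 Mbps * 339 ms
= 1 * 1e6 * 339 / 1000 bits
= 339000 bits
= 42375 bytes
= 41.3818 KB
BDP = 339000 bits (42375 bytes)


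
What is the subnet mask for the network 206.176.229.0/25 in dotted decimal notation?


/25 means 25 network bits, 7 host bits
Binary: 11111111111111111111111110000000
Mask: 255.255.255.128


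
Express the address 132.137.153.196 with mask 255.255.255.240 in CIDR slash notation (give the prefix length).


Binary: 11111111.11111111.11111111.11110000
Count leading 1s
Prefix: /28


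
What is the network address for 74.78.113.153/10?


IP:   01001010.01001110.01110001.10011001
Mask: 11111111.11000000.00000000.00000000
AND operation:
Net:  01001010.01000000.00000000.00000000
Network: 74.64.0.0/10


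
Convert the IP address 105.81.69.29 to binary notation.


105 = 01101001
81 = 01010001
69 = 01000101
29 = 00011101
Binary: 01101001.01010001.01000101.00011101


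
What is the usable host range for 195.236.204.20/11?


Network: 195.224.0.0
Broadcast: 195.255.255.255
First usable = network + 1
Last usable = broadcast - 1
Range: 195.224.0.1 to 195.255.255.254


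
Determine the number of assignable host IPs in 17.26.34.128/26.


Host bits = 32 - 26 = 6
Total addresses = 2^6 = 64
Usable = total - 2 (network and broadcast)
Usable hosts: 62


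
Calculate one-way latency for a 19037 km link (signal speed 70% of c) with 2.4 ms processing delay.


Speed = 0.7 * 3e5 km/s = 210000 km/s
Propagation delay = 19037 / 210000 = 0.0907 s = 90.6524 ms
Processing delay = 2.4 ms
Total one-way latency = 93.0524 ms


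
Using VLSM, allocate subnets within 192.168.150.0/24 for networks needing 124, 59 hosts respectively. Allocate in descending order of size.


124 hosts -> /25 (126 usable): 192.168.150.0/25
59 hosts -> /26 (62 usable): 192.168.150.128/26
Allocation: 192.168.150.0/25 (124 hosts, 126 usable); 192.168.150.128/26 (59 hosts, 62 usable)


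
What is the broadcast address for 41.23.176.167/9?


Network: 41.0.0.0/9
Host bits = 23
Set all host bits to 1:
Broadcast: 41.127.255.255


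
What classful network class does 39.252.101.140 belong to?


First octet: 39
Binary: 00100111
0xxxxxxx -> Class A (1-126)
Class A, default mask 255.0.0.0 (/8)


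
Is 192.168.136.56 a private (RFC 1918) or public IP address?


RFC 1918 private ranges:
  10.0.0.0/8 (10.0.0.0 - 10.255.255.255)
  172.16.0.0/12 (172.16.0.0 - 172.31.255.255)
  192.168.0.0/16 (192.168.0.0 - 192.168.255.255)
Private (in 192.168.0.0/16)


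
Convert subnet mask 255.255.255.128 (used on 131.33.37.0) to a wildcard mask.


Subnet mask: 255.255.255.128
Wildcard = 255.255.255.255 - subnet mask
255 - 255 = 0
255 - 255 = 0
255 - 255 = 0
255 - 128 = 127
Wildcard: 0.0.0.127


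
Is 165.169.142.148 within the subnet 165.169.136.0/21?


Subnet network: 165.169.136.0
Test IP AND mask: 165.169.136.0
Yes, 165.169.142.148 is in 165.169.136.0/21


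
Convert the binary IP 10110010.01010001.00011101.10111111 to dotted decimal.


10110010 = 178
01010001 = 81
00011101 = 29
10111111 = 191
IP: 178.81.29.191


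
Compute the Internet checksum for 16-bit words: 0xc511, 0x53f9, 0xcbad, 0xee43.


Sum all words (with carry folding):
+ 0xc511 = 0xc511
+ 0x53f9 = 0x190b
+ 0xcbad = 0xe4b8
+ 0xee43 = 0xd2fc
One's complement: ~0xd2fc
Checksum = 0x2d03


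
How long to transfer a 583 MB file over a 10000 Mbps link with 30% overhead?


Effective throughput = 10000 * (1 - 30/100) = 7000 Mbps
File size in Mb = 583 * 8 = 4664 Mb
Time = 4664 / 7000
Time = 0.6663 seconds


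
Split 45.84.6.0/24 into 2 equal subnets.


New prefix = 24 + 1 = 25
Each subnet has 128 addresses
  45.84.6.0/25
  45.84.6.128/25
Subnets: 45.84.6.0/25, 45.84.6.128/25


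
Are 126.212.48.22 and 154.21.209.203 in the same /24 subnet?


Mask: 255.255.255.0
126.212.48.22 AND mask = 126.212.48.0
154.21.209.203 AND mask = 154.21.209.0
No, different subnets (126.212.48.0 vs 154.21.209.0)


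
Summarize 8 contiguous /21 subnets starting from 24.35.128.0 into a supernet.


Original prefix: /21
Number of subnets: 8 = 2^3
New prefix = 21 - 3 = 18
Supernet: 24.35.128.0/18


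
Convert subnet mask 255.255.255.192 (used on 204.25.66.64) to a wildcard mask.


Subnet mask: 255.255.255.192
Wildcard = 255.255.255.255 - subnet mask
255 - 255 = 0
255 - 255 = 0
255 - 255 = 0
255 - 192 = 63
Wildcard: 0.0.0.63


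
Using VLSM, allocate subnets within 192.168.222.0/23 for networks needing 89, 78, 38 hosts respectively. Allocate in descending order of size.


89 hosts -> /25 (126 usable): 192.168.222.0/25
78 hosts -> /25 (126 usable): 192.168.222.128/25
38 hosts -> /26 (62 usable): 192.168.223.0/26
Allocation: 192.168.222.0/25 (89 hosts, 126 usable); 192.168.222.128/25 (78 hosts, 126 usable); 192.168.223.0/26 (38 hosts, 62 usable)


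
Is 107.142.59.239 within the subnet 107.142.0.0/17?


Subnet network: 107.142.0.0
Test IP AND mask: 107.142.0.0
Yes, 107.142.59.239 is in 107.142.0.0/17


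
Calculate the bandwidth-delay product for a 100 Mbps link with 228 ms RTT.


BDP = bandwidth * RTT
= 100 Mbps * 228 ms
= 100 * 1e6 * 228 / 1000 bits
= 22800000 bits
= 2850000 bytes
= 2783.2031 KB
BDP = 22800000 bits (2850000 bytes)


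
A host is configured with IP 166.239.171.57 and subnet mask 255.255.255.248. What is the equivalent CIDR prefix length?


Binary: 11111111.11111111.11111111.11111000
Count leading 1s
Prefix: /29


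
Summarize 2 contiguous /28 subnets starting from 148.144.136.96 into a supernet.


Original prefix: /28
Number of subnets: 2 = 2^1
New prefix = 28 - 1 = 27
Supernet: 148.144.136.96/27


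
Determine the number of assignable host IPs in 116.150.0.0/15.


Host bits = 32 - 15 = 17
Total addresses = 2^17 = 131072
Usable = total - 2 (network and broadcast)
Usable hosts: 131070


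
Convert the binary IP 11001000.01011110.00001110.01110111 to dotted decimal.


11001000 = 200
01011110 = 94
00001110 = 14
01110111 = 119
IP: 200.94.14.119


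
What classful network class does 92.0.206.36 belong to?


First octet: 92
Binary: 01011100
0xxxxxxx -> Class A (1-126)
Class A, default mask 255.0.0.0 (/8)


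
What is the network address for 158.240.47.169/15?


IP:   10011110.11110000.00101111.10101001
Mask: 11111111.11111110.00000000.00000000
AND operation:
Net:  10011110.11110000.00000000.00000000
Network: 158.240.0.0/15


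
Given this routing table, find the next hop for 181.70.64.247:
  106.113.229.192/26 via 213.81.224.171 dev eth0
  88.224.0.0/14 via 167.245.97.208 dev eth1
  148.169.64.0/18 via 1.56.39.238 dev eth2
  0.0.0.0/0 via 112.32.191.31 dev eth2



Longest prefix match for 181.70.64.247:
  /26 106.113.229.192: no
  /14 88.224.0.0: no
  /18 148.169.64.0: no
  /0 0.0.0.0: MATCH
Selected: next-hop 112.32.191.31 via eth2 (matched /0)


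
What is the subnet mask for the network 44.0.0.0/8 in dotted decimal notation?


/8 means 8 network bits, 24 host bits
Binary: 11111111000000000000000000000000
Mask: 255.0.0.0


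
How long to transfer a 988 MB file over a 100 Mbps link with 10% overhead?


Effective throughput = 100 * (1 - 10/100) = 90 Mbps
File size in Mb = 988 * 8 = 7904 Mb
Time = 7904 / 90
Time = 87.8222 seconds


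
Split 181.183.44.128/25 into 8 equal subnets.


New prefix = 25 + 3 = 28
Each subnet has 16 addresses
  181.183.44.128/28
  181.183.44.144/28
  181.183.44.160/28
  181.183.44.176/28
  181.183.44.192/28
  181.183.44.208/28
  181.183.44.224/28
  181.183.44.240/28
Subnets: 181.183.44.128/28, 181.183.44.144/28, 181.183.44.160/28, 181.183.44.176/28, 181.183.44.192/28, 181.183.44.208/28, 181.183.44.224/28, 181.183.44.240/28


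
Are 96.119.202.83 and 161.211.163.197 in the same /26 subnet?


Mask: 255.255.255.192
96.119.202.83 AND mask = 96.119.202.64
161.211.163.197 AND mask = 161.211.163.192
No, different subnets (96.119.202.64 vs 161.211.163.192)


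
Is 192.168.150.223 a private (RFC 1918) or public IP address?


RFC 1918 private ranges:
  10.0.0.0/8 (10.0.0.0 - 10.255.255.255)
  172.16.0.0/12 (172.16.0.0 - 172.31.255.255)
  192.168.0.0/16 (192.168.0.0 - 192.168.255.255)
Private (in 192.168.0.0/16)


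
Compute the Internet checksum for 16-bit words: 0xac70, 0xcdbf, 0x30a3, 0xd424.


Sum all words (with carry folding):
+ 0xac70 = 0xac70
+ 0xcdbf = 0x7a30
+ 0x30a3 = 0xaad3
+ 0xd424 = 0x7ef8
One's complement: ~0x7ef8
Checksum = 0x8107


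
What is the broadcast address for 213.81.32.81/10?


Network: 213.64.0.0/10
Host bits = 22
Set all host bits to 1:
Broadcast: 213.127.255.255


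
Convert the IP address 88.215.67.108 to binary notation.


88 = 01011000
215 = 11010111
67 = 01000011
108 = 01101100
Binary: 01011000.11010111.01000011.01101100


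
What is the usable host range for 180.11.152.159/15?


Network: 180.10.0.0
Broadcast: 180.11.255.255
First usable = network + 1
Last usable = broadcast - 1
Range: 180.10.0.1 to 180.11.255.254


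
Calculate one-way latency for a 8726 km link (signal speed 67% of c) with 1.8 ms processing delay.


Speed = 0.67 * 3e5 km/s = 201000 km/s
Propagation delay = 8726 / 201000 = 0.0434 s = 43.4129 ms
Processing delay = 1.8 ms
Total one-way latency = 45.2129 ms


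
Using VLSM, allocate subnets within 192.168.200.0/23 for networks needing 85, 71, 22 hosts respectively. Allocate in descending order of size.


85 hosts -> /25 (126 usable): 192.168.200.0/25
71 hosts -> /25 (126 usable): 192.168.200.128/25
22 hosts -> /27 (30 usable): 192.168.201.0/27
Allocation: 192.168.200.0/25 (85 hosts, 126 usable); 192.168.200.128/25 (71 hosts, 126 usable); 192.168.201.0/27 (22 hosts, 30 usable)


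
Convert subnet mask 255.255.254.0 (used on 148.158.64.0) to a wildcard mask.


Subnet mask: 255.255.254.0
Wildcard = 255.255.255.255 - subnet mask
255 - 255 = 0
255 - 255 = 0
255 - 254 = 1
255 - 0 = 255
Wildcard: 0.0.1.255


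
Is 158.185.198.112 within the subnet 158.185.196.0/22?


Subnet network: 158.185.196.0
Test IP AND mask: 158.185.196.0
Yes, 158.185.198.112 is in 158.185.196.0/22


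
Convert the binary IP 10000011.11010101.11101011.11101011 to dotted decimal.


10000011 = 131
11010101 = 213
11101011 = 235
11101011 = 235
IP: 131.213.235.235


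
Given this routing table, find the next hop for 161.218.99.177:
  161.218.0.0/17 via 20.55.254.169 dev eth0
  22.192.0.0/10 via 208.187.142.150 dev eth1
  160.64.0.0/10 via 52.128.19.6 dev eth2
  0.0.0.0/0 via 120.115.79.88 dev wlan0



Longest prefix match for 161.218.99.177:
  /17 161.218.0.0: MATCH
  /10 22.192.0.0: no
  /10 160.64.0.0: no
  /0 0.0.0.0: MATCH
Selected: next-hop 20.55.254.169 via eth0 (matched /17)


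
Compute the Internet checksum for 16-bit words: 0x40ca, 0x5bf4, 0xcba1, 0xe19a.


Sum all words (with carry folding):
+ 0x40ca = 0x40ca
+ 0x5bf4 = 0x9cbe
+ 0xcba1 = 0x6860
+ 0xe19a = 0x49fb
One's complement: ~0x49fb
Checksum = 0xb604


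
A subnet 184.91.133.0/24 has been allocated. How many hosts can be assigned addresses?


Host bits = 32 - 24 = 8
Total addresses = 2^8 = 256
Usable = total - 2 (network and broadcast)
Usable hosts: 254


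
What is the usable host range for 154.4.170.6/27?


Network: 154.4.170.0
Broadcast: 154.4.170.31
First usable = network + 1
Last usable = broadcast - 1
Range: 154.4.170.1 to 154.4.170.30


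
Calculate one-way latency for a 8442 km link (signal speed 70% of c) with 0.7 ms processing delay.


Speed = 0.7 * 3e5 km/s = 210000 km/s
Propagation delay = 8442 / 210000 = 0.0402 s = 40.2 ms
Processing delay = 0.7 ms
Total one-way latency = 40.9 ms


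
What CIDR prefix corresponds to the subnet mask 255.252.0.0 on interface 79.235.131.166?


Binary: 11111111.11111100.00000000.00000000
Count leading 1s
Prefix: /14


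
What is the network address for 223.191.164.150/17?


IP:   11011111.10111111.10100100.10010110
Mask: 11111111.11111111.10000000.00000000
AND operation:
Net:  11011111.10111111.10000000.00000000
Network: 223.191.128.0/17


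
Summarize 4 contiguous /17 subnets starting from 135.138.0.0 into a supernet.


Original prefix: /17
Number of subnets: 4 = 2^2
New prefix = 17 - 2 = 15
Supernet: 135.138.0.0/15


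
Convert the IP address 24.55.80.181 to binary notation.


24 = 00011000
55 = 00110111
80 = 01010000
181 = 10110101
Binary: 00011000.00110111.01010000.10110101


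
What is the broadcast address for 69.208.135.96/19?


Network: 69.208.128.0/19
Host bits = 13
Set all host bits to 1:
Broadcast: 69.208.159.255


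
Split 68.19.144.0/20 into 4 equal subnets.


New prefix = 20 + 2 = 22
Each subnet has 1024 addresses
  68.19.144.0/22
  68.19.148.0/22
  68.19.152.0/22
  68.19.156.0/22
Subnets: 68.19.144.0/22, 68.19.148.0/22, 68.19.152.0/22, 68.19.156.0/22


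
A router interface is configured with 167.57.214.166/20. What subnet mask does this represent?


/20 means 20 network bits, 12 host bits
Binary: 11111111111111111111000000000000
Mask: 255.255.240.0


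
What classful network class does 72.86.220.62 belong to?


First octet: 72
Binary: 01001000
0xxxxxxx -> Class A (1-126)
Class A, default mask 255.0.0.0 (/8)


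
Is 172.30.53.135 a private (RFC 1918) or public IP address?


RFC 1918 private ranges:
  10.0.0.0/8 (10.0.0.0 - 10.255.255.255)
  172.16.0.0/12 (172.16.0.0 - 172.31.255.255)
  192.168.0.0/16 (192.168.0.0 - 192.168.255.255)
Private (in 172.16.0.0/12)


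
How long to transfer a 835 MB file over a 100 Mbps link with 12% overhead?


Effective throughput = 100 * (1 - 12/100) = 88 Mbps
File size in Mb = 835 * 8 = 6680 Mb
Time = 6680 / 88
Time = 75.9091 seconds


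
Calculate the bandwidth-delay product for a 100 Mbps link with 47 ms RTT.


BDP = bandwidth * RTT
= 100 Mbps * 47 ms
= 100 * 1e6 * 47 / 1000 bits
= 4700000 bits
= 587500 bytes
= 573.7305 KB
BDP = 4700000 bits (587500 bytes)


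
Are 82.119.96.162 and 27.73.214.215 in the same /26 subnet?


Mask: 255.255.255.192
82.119.96.162 AND mask = 82.119.96.128
27.73.214.215 AND mask = 27.73.214.192
No, different subnets (82.119.96.128 vs 27.73.214.192)


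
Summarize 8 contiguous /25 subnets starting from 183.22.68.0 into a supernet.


Original prefix: /25
Number of subnets: 8 = 2^3
New prefix = 25 - 3 = 22
Supernet: 183.22.68.0/22


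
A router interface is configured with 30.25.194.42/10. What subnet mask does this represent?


/10 means 10 network bits, 22 host bits
Binary: 11111111110000000000000000000000
Mask: 255.192.0.0


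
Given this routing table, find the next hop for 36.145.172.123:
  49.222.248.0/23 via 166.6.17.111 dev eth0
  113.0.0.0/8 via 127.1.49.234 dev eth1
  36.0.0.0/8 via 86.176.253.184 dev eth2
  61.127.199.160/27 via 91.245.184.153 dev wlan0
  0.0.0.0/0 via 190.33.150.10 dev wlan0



Longest prefix match for 36.145.172.123:
  /23 49.222.248.0: no
  /8 113.0.0.0: no
  /8 36.0.0.0: MATCH
  /27 61.127.199.160: no
  /0 0.0.0.0: MATCH
Selected: next-hop 86.176.253.184 via eth2 (matched /8)


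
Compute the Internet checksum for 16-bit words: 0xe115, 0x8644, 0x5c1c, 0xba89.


Sum all words (with carry folding):
+ 0xe115 = 0xe115
+ 0x8644 = 0x675a
+ 0x5c1c = 0xc376
+ 0xba89 = 0x7e00
One's complement: ~0x7e00
Checksum = 0x81ff


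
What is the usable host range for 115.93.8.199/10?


Network: 115.64.0.0
Broadcast: 115.127.255.255
First usable = network + 1
Last usable = broadcast - 1
Range: 115.64.0.1 to 115.127.255.254


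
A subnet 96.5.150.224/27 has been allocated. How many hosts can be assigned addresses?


Host bits = 32 - 27 = 5
Total addresses = 2^5 = 32
Usable = total - 2 (network and broadcast)
Usable hosts: 30


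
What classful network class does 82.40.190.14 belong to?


First octet: 82
Binary: 01010010
0xxxxxxx -> Class A (1-126)
Class A, default mask 255.0.0.0 (/8)


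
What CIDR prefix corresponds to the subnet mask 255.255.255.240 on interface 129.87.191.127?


Binary: 11111111.11111111.11111111.11110000
Count leading 1s
Prefix: /28


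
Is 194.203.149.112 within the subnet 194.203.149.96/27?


Subnet network: 194.203.149.96
Test IP AND mask: 194.203.149.96
Yes, 194.203.149.112 is in 194.203.149.96/27


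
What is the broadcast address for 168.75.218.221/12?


Network: 168.64.0.0/12
Host bits = 20
Set all host bits to 1:
Broadcast: 168.79.255.255


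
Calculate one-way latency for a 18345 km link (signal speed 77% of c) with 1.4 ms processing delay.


Speed = 0.77 * 3e5 km/s = 231000 km/s
Propagation delay = 18345 / 231000 = 0.0794 s = 79.4156 ms
Processing delay = 1.4 ms
Total one-way latency = 80.8156 ms


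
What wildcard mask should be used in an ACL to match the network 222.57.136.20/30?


Subnet mask: 255.255.255.252
Wildcard = 255.255.255.255 - subnet mask
255 - 255 = 0
255 - 255 = 0
255 - 255 = 0
255 - 252 = 3
Wildcard: 0.0.0.3


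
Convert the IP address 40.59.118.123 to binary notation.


40 = 00101000
59 = 00111011
118 = 01110110
123 = 01111011
Binary: 00101000.00111011.01110110.01111011


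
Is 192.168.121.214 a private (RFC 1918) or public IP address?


RFC 1918 private ranges:
  10.0.0.0/8 (10.0.0.0 - 10.255.255.255)
  172.16.0.0/12 (172.16.0.0 - 172.31.255.255)
  192.168.0.0/16 (192.168.0.0 - 192.168.255.255)
Private (in 192.168.0.0/16)


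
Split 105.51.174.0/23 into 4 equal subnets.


New prefix = 23 + 2 = 25
Each subnet has 128 addresses
  105.51.174.0/25
  105.51.174.128/25
  105.51.175.0/25
  105.51.175.128/25
Subnets: 105.51.174.0/25, 105.51.174.128/25, 105.51.175.0/25, 105.51.175.128/25


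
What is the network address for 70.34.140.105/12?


IP:   01000110.00100010.10001100.01101001
Mask: 11111111.11110000.00000000.00000000
AND operation:
Net:  01000110.00100000.00000000.00000000
Network: 70.32.0.0/12


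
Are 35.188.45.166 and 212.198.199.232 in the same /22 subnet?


Mask: 255.255.252.0
35.188.45.166 AND mask = 35.188.44.0
212.198.199.232 AND mask = 212.198.196.0
No, different subnets (35.188.44.0 vs 212.198.196.0)


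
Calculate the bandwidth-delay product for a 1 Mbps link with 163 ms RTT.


BDP = bandwidth * RTT
= 1 Mbps * 163 ms
= 1 * 1e6 * 163 / 1000 bits
= 163000 bits
= 20375 bytes
= 19.8975 KB
BDP = 163000 bits (20375 bytes)


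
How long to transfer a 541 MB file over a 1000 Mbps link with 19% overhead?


Effective throughput = 1000 * (1 - 19/100) = 810 Mbps
File size in Mb = 541 * 8 = 4328 Mb
Time = 4328 / 810
Time = 5.3432 seconds


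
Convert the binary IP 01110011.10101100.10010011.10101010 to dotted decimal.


01110011 = 115
10101100 = 172
10010011 = 147
10101010 = 170
IP: 115.172.147.170


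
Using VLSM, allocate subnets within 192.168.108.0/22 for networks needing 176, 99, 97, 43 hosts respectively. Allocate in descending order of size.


176 hosts -> /24 (254 usable): 192.168.108.0/24
99 hosts -> /25 (126 usable): 192.168.109.0/25
97 hosts -> /25 (126 usable): 192.168.109.128/25
43 hosts -> /26 (62 usable): 192.168.110.0/26
Allocation: 192.168.108.0/24 (176 hosts, 254 usable); 192.168.109.0/25 (99 hosts, 126 usable); 192.168.109.128/25 (97 hosts, 126 usable); 192.168.110.0/26 (43 hosts, 62 usable)


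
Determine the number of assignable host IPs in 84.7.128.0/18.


Host bits = 32 - 18 = 14
Total addresses = 2^14 = 16384
Usable = total - 2 (network and broadcast)
Usable hosts: 16382


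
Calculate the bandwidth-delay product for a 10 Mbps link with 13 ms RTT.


BDP = bandwidth * RTT
= 10 Mbps * 13 ms
= 10 * 1e6 * 13 / 1000 bits
= 130000 bits
= 16250 bytes
= 15.8691 KB
BDP = 130000 bits (16250 bytes)


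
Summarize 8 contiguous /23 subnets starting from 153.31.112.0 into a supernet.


Original prefix: /23
Number of subnets: 8 = 2^3
New prefix = 23 - 3 = 20
Supernet: 153.31.112.0/20


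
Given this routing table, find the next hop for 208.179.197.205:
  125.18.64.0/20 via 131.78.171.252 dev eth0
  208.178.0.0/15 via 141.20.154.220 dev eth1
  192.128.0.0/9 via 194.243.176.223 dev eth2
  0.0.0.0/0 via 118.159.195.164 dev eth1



Longest prefix match for 208.179.197.205:
  /20 125.18.64.0: no
  /15 208.178.0.0: MATCH
  /9 192.128.0.0: no
  /0 0.0.0.0: MATCH
Selected: next-hop 141.20.154.220 via eth1 (matched /15)


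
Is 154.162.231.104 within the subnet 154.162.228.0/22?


Subnet network: 154.162.228.0
Test IP AND mask: 154.162.228.0
Yes, 154.162.231.104 is in 154.162.228.0/22


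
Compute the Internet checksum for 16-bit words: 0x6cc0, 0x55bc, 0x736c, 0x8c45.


Sum all words (with carry folding):
+ 0x6cc0 = 0x6cc0
+ 0x55bc = 0xc27c
+ 0x736c = 0x35e9
+ 0x8c45 = 0xc22e
One's complement: ~0xc22e
Checksum = 0x3dd1
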